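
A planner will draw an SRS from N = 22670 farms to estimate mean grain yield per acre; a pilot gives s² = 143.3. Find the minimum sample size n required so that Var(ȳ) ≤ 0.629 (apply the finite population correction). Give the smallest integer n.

226

Without fpc, n₀ = s²/D = 143.3/0.629 = 227.8219.
With fpc, (1 − n/N)·s²/n ≤ D requires n ≥ n₀/(1 + n₀/N) = 227.8219/(1 + 227.8219/22670) = 225.5552.
Rounding up, n = 226.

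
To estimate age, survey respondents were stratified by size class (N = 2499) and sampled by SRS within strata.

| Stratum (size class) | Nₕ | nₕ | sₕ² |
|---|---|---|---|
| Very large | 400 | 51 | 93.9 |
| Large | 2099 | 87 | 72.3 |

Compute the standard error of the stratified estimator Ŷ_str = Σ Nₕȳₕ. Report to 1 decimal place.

1940.8

Var(Ŷ_str) = Σₕ Nₕ²(1 − fₕ)sₕ²/nₕ.
Very large: 400²·(1 − 51/400)·93.9/51 = 257028.24.
Large: 2099²·(1 − 87/2099)·72.3/87 = 3.5096149 × 10^6.
Sum = 3.7666431 × 10^6.
SE = √(3.7666431 × 10^6) = 1940.8.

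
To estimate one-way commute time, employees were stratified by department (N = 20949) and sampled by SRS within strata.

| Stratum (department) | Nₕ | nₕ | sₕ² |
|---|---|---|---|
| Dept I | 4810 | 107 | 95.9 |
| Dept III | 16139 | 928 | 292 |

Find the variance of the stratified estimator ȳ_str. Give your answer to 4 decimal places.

0.2222

Var(ȳ_str) = Σₕ Wₕ²(1 − fₕ)sₕ²/nₕ with Wₕ = Nₕ/N, N = 20949.
Dept I: Wₕ = 0.22960523; term = 0.22960523²·(1 − 0.02224532)·95.9/107 = 0.046198544.
Dept III: Wₕ = 0.77039477; term = 0.77039477²·(1 − 0.05750046)·292/928 = 0.17601216.
Sum = 0.2222107.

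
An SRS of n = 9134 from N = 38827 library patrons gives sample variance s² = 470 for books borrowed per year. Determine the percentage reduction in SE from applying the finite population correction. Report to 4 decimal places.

f = n/N = 9134/38827 = 0.23524867.
SE_no-fpc = √(s²/n) = 0.22683937; SE_fpc = √((1−f)s²/n) = 0.19837117.
Ratio = √(1−f) = 0.87450062. Reduction = 100·(1 − 0.87450062) = 12.5499%.

12.5499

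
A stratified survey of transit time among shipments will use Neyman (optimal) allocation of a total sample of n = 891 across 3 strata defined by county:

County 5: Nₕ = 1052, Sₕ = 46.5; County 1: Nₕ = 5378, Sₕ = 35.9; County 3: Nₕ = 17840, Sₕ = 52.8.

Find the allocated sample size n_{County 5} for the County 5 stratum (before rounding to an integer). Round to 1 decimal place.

Neyman allocation: nₕ = n·NₕSₕ / Σⱼ NⱼSⱼ.
Σ NⱼSⱼ = 1052·46.5 + 5378·35.9 + 17840·52.8 = 1.1839402 × 10^6.
n_{County 5} = 891·1052·46.5 / (1.1839402 × 10^6) = 36.8.

36.8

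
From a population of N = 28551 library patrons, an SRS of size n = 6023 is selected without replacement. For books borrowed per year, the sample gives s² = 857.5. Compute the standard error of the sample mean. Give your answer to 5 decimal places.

Under SRS without replacement, Var(ȳ) = (1 − f)·s²/n with f = n/N = 6023/28551 = 0.21095583.
Var(ȳ) = (1 − 0.21095583)·857.5/6023 = 0.78904417·0.14237091 = 0.11233694.
SE(ȳ) = √(0.11233694) = 0.33517.

0.33517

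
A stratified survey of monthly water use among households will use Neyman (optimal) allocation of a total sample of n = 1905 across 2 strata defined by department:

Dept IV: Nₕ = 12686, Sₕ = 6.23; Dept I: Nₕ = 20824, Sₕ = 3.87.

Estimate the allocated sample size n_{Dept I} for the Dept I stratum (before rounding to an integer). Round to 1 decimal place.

Neyman allocation: nₕ = n·NₕSₕ / Σⱼ NⱼSⱼ.
Σ NⱼSⱼ = 12686·6.23 + 20824·3.87 = 159622.66.
n_{Dept I} = 1905·20824·3.87 / 159622.66 = 961.8.

961.8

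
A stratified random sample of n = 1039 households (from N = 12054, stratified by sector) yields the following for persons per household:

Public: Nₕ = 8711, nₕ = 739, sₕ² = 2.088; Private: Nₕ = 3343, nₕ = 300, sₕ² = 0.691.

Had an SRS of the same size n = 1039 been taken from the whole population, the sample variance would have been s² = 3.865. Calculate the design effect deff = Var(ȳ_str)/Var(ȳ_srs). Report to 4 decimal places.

Var(ȳ_str) = Σ Wₕ²(1−fₕ)sₕ²/nₕ with Wₕ = Nₕ/12054:
  Public: (8711/12054)²·(1−739/8711)·2.088/739 = 0.0013503893
  Private: (3343/12054)²·(1−300/3343)·0.691/300 = 1.6126226 × 10^-4
  → Var(ȳ_str) = 0.0015116516.
Var(ȳ_srs) = (1 − 1039/12054)·3.865/1039 = 0.0033992826.
deff = 0.0015116516 / 0.0033992826 = 0.4447.

0.4447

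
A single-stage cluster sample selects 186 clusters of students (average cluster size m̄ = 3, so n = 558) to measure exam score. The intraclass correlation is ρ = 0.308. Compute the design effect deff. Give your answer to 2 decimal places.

1.62

deff = 1 + (3 − 1)·0.308 = 1 + 0.616 = 1.616.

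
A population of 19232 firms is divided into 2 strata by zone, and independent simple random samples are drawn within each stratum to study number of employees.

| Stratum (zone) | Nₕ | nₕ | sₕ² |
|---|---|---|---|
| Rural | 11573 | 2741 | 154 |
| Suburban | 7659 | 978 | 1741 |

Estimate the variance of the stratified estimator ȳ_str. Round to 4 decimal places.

Var(ȳ_str) = Σₕ Wₕ²(1 − fₕ)sₕ²/nₕ with Wₕ = Nₕ/N, N = 19232.
Rural: Wₕ = 0.60175749; term = 0.60175749²·(1 − 0.23684438)·154/2741 = 0.015526294.
Suburban: Wₕ = 0.39824251; term = 0.39824251²·(1 − 0.12769291)·1741/978 = 0.2462774.
Sum = 0.26180369.

0.2618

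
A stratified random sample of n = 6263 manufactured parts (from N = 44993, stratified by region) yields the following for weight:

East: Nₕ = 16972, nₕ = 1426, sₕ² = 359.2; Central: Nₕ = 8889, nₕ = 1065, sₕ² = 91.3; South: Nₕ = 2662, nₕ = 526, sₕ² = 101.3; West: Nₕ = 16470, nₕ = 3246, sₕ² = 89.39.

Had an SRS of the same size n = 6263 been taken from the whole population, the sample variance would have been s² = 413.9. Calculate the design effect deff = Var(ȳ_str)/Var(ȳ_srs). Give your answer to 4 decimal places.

0.6905

Var(ȳ_str) = Σ Wₕ²(1−fₕ)sₕ²/nₕ with Wₕ = Nₕ/44993:
  East: (16972/44993)²·(1−1426/16972)·359.2/1426 = 0.032830582
  Central: (8889/44993)²·(1−1065/8889)·91.3/1065 = 0.0029451879
  South: (2662/44993)²·(1−526/2662)·101.3/526 = 5.4093253 × 10^-4
  West: (16470/44993)²·(1−3246/16470)·89.39/3246 = 0.0029628315
  → Var(ȳ_str) = 0.039279534.
Var(ȳ_srs) = (1 − 6263/44993)·413.9/6263 = 0.056887331.
deff = 0.039279534 / 0.056887331 = 0.6905.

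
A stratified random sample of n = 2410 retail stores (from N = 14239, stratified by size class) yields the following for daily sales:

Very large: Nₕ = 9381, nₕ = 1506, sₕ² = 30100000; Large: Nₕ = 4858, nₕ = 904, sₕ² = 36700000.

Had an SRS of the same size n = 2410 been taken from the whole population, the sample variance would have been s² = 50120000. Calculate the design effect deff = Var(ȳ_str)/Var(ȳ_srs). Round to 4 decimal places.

0.6441

Var(ȳ_str) = Σ Wₕ²(1−fₕ)sₕ²/nₕ with Wₕ = Nₕ/14239:
  Very large: (9381/14239)²·(1−1506/9381)·30100000/1506 = 7282.5293
  Large: (4858/14239)²·(1−904/4858)·36700000/904 = 3846.2086
  → Var(ȳ_str) = 11128.738.
Var(ȳ_srs) = (1 − 2410/14239)·50120000/2410 = 17276.77.
deff = 11128.738 / 17276.77 = 0.6441.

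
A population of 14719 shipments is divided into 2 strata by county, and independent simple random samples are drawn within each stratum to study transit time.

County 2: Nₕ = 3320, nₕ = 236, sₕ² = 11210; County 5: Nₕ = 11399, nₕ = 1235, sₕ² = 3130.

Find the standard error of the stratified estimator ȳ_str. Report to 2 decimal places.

1.90

Var(ȳ_str) = Σₕ Wₕ²(1 − fₕ)sₕ²/nₕ with Wₕ = Nₕ/N, N = 14719.
County 2: Wₕ = 0.22555880; term = 0.22555880²·(1 − 0.07108434)·11210/236 = 2.244861.
County 5: Wₕ = 0.77444120; term = 0.77444120²·(1 − 0.10834284)·3130/1235 = 1.3553522.
Sum = 3.6002132.
SE = √(3.6002132) = 1.90.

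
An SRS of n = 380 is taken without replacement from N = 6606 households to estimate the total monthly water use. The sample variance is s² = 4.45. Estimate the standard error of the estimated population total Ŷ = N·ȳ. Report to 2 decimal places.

694.00

Var(Ŷ) = N²·Var(ȳ) = N²·(1 − n/N)·s²/n.
f = 380/6606 = 0.05752346; Var(ȳ) = 0.94247654·4.45/380 = 0.011036896.
Var(Ŷ) = 6606² · 0.011036896 = 481641.71.
SE(Ŷ) = √(481641.71) = 694.00.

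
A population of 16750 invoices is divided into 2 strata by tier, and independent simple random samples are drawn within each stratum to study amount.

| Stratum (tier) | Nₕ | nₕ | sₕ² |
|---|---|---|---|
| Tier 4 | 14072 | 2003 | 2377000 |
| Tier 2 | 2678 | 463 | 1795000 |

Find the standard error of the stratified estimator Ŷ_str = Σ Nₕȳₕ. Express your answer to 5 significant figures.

Var(Ŷ_str) = Σₕ Nₕ²(1 − fₕ)sₕ²/nₕ.
Tier 4: 14072²·(1 − 2003/14072)·2377000/2003 = 2.0154654 × 10^11.
Tier 2: 2678²·(1 − 463/2678)·1795000/463 = 2.2996819 × 10^10.
Sum = 2.2454336 × 10^11.
SE = √(2.2454336 × 10^11) = 473860.

473860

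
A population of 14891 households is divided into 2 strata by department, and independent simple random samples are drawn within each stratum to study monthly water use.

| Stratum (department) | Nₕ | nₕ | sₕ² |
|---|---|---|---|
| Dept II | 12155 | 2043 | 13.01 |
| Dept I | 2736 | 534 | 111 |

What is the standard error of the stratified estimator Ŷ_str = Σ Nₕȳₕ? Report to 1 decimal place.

1426.5

Var(Ŷ_str) = Σₕ Nₕ²(1 − fₕ)sₕ²/nₕ.
Dept II: 12155²·(1 − 2043/12155)·13.01/2043 = 782710.13.
Dept I: 2736²·(1 − 534/2736)·111/534 = 1.2523195 × 10^6.
Sum = 2.0350296 × 10^6.
SE = √(2.0350296 × 10^6) = 1426.5.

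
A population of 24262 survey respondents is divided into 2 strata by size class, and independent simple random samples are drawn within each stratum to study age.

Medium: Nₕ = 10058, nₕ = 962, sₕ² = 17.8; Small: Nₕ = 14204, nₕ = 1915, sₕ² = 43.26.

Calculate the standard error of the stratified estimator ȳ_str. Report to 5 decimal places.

0.09785

Var(ȳ_str) = Σₕ Wₕ²(1 − fₕ)sₕ²/nₕ with Wₕ = Nₕ/N, N = 24262.
Medium: Wₕ = 0.41455774; term = 0.41455774²·(1 − 0.09564526)·17.8/962 = 0.0028757678.
Small: Wₕ = 0.58544226; term = 0.58544226²·(1 − 0.13482118)·43.26/1915 = 0.0066987188.
Sum = 0.0095744866.
SE = √(0.0095744866) = 0.09785.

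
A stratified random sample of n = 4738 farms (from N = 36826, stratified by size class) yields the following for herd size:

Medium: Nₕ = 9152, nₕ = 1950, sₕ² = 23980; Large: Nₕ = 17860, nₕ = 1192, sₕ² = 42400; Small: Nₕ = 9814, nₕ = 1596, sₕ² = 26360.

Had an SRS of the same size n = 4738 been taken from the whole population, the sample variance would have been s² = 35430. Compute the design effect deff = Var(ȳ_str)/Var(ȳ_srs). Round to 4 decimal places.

1.4408

Var(ȳ_str) = Σ Wₕ²(1−fₕ)sₕ²/nₕ with Wₕ = Nₕ/36826:
  Medium: (9152/36826)²·(1−1950/9152)·23980/1950 = 0.59768809
  Large: (17860/36826)²·(1−1192/17860)·42400/1192 = 7.8081015
  Small: (9814/36826)²·(1−1596/9814)·26360/1596 = 0.98223547
  → Var(ȳ_str) = 9.3880251.
Var(ȳ_srs) = (1 − 4738/36826)·35430/4738 = 6.5157468.
deff = 9.3880251 / 6.5157468 = 1.4408.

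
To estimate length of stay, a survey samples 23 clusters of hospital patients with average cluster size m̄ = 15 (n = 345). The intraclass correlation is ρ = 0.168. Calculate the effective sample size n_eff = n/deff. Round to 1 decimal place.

102.9

deff = 1 + (15 − 1)·0.168 = 1 + 2.352 = 3.352.
n_eff = 345 / 3.352 = 102.9.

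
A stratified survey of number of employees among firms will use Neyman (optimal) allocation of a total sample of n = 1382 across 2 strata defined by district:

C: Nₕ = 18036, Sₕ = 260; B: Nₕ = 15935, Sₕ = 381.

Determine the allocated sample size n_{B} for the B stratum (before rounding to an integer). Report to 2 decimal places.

779.74

Neyman allocation: nₕ = n·NₕSₕ / Σⱼ NⱼSⱼ.
Σ NⱼSⱼ = 18036·260 + 15935·381 = 1.0760595 × 10^7.
n_{B} = 1382·15935·381 / (1.0760595 × 10^7) = 779.74.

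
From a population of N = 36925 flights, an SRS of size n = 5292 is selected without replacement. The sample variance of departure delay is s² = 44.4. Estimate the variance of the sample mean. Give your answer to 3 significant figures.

Under SRS without replacement, Var(ȳ) = (1 − f)·s²/n with f = n/N = 5292/36925 = 0.14331754.
Var(ȳ) = (1 − 0.14331754)·44.4/5292 = 0.85668246·0.0083900227 = 0.0071875853.

0.00719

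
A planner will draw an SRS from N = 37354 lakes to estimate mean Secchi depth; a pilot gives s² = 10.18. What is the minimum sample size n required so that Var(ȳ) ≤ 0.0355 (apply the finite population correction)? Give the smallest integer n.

Without fpc, n₀ = s²/D = 10.18/0.0355 = 286.7606.
With fpc, (1 − n/N)·s²/n ≤ D requires n ≥ n₀/(1 + n₀/N) = 286.7606/(1 + 286.7606/37354) = 284.5760.
Rounding up, n = 285.

285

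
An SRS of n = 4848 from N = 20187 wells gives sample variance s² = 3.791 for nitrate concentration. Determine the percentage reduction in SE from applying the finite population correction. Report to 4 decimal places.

f = n/N = 4848/20187 = 0.24015455.
SE_no-fpc = √(s²/n) = 0.027963761; SE_fpc = √((1−f)s²/n) = 0.024375763.
Ratio = √(1−f) = 0.87169114. Reduction = 100·(1 − 0.87169114) = 12.8309%.

12.8309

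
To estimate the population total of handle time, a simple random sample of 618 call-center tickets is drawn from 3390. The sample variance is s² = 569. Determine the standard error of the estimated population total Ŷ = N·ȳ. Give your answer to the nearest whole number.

Var(Ŷ) = N²·Var(ȳ) = N²·(1 − n/N)·s²/n.
f = 618/3390 = 0.18230088; Var(ȳ) = 0.81769912·569/618 = 0.75286537.
Var(Ŷ) = 3390² · 0.75286537 = 8.6520041 × 10^6.
SE(Ŷ) = √(8.6520041 × 10^6) = 2941.

2941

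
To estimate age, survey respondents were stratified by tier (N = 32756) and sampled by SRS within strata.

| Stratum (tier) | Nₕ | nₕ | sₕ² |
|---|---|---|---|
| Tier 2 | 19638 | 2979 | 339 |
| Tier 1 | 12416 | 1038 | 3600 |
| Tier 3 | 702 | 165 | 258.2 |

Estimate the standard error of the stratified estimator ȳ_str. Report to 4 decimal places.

0.7013

Var(ȳ_str) = Σₕ Wₕ²(1 − fₕ)sₕ²/nₕ with Wₕ = Nₕ/N, N = 32756.
Tier 2: Wₕ = 0.59952375; term = 0.59952375²·(1 − 0.15169569)·339/2979 = 0.034697138.
Tier 1: Wₕ = 0.37904506; term = 0.37904506²·(1 − 0.08360180)·3600/1038 = 0.45663696.
Tier 3: Wₕ = 0.02143119; term = 0.02143119²·(1 − 0.23504274)·258.2/165 = 5.4979649 × 10^-4.
Sum = 0.49188389.
SE = √(0.49188389) = 0.7013.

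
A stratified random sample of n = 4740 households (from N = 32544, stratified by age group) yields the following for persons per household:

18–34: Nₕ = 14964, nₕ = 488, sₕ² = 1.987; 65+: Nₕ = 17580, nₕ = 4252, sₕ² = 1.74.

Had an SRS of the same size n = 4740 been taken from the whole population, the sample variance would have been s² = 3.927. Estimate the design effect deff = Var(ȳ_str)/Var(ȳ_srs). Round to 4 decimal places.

1.3045

Var(ȳ_str) = Σ Wₕ²(1−fₕ)sₕ²/nₕ with Wₕ = Nₕ/32544:
  18–34: (14964/32544)²·(1−488/14964)·1.987/488 = 8.3278416 × 10^-4
  65+: (17580/32544)²·(1−4252/17580)·1.74/4252 = 9.0531139 × 10^-5
  → Var(ȳ_str) = 9.233153 × 10^-4.
Var(ȳ_srs) = (1 − 4740/32544)·3.927/4740 = 7.0781361 × 10^-4.
deff = (9.233153 × 10^-4) / (7.0781361 × 10^-4) = 1.3045.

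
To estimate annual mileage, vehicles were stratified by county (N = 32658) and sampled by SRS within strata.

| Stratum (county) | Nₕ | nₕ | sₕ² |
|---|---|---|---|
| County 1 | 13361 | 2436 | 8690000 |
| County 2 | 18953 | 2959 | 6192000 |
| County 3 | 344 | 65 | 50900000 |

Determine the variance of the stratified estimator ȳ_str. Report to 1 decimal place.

1153.5

Var(ȳ_str) = Σₕ Wₕ²(1 − fₕ)sₕ²/nₕ with Wₕ = Nₕ/N, N = 32658.
County 1: Wₕ = 0.40911875; term = 0.40911875²·(1 − 0.18232168)·8690000/2436 = 488.22918.
County 2: Wₕ = 0.58034785; term = 0.58034785²·(1 − 0.15612304)·6192000/2959 = 594.76016.
County 3: Wₕ = 0.01053341; term = 0.01053341²·(1 − 0.18895349)·50900000/65 = 70.467344.
Sum = 1153.4567.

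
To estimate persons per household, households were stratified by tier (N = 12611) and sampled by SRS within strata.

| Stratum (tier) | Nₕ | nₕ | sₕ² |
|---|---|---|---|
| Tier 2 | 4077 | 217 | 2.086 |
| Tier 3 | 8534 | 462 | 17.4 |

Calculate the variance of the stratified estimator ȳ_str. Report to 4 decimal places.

Var(ȳ_str) = Σₕ Wₕ²(1 − fₕ)sₕ²/nₕ with Wₕ = Nₕ/N, N = 12611.
Tier 2: Wₕ = 0.32328919; term = 0.32328919²·(1 − 0.05322541)·2.086/217 = 9.5122561 × 10^-4.
Tier 3: Wₕ = 0.67671081; term = 0.67671081²·(1 − 0.05413640)·17.4/462 = 0.016313307.
Sum = 0.017264533.

0.0173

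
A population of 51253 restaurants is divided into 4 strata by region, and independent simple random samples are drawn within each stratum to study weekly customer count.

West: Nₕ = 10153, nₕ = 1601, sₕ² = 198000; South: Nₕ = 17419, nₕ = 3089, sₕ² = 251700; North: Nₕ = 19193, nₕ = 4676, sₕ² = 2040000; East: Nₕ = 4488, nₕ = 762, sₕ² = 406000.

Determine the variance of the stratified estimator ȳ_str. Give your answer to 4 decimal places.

61.4964

Var(ȳ_str) = Σₕ Wₕ²(1 − fₕ)sₕ²/nₕ with Wₕ = Nₕ/N, N = 51253.
West: Wₕ = 0.19809572; term = 0.19809572²·(1 − 0.15768738)·198000/1601 = 4.0878726.
South: Wₕ = 0.33986303; term = 0.33986303²·(1 − 0.17733509)·251700/3089 = 7.742766.
North: Wₕ = 0.37447564; term = 0.37447564²·(1 − 0.24363049)·2040000/4676 = 46.273977.
East: Wₕ = 0.08756561; term = 0.08756561²·(1 − 0.16978610)·406000/762 = 3.3917839.
Sum = 61.4964.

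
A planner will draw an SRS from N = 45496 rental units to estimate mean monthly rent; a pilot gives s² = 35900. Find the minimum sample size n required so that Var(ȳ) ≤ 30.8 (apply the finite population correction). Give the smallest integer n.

1137

Without fpc, n₀ = s²/D = 35900/30.8 = 1165.5844.
With fpc, (1 − n/N)·s²/n ≤ D requires n ≥ n₀/(1 + n₀/N) = 1165.5844/(1 + 1165.5844/45496) = 1136.4687.
Rounding up, n = 1137.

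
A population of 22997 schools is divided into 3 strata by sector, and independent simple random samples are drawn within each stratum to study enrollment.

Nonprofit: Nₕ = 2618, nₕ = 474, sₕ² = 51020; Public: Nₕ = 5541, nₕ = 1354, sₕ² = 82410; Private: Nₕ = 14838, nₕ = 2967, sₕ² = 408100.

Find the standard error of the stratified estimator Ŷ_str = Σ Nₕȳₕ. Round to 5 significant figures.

162000

Var(Ŷ_str) = Σₕ Nₕ²(1 − fₕ)sₕ²/nₕ.
Nonprofit: 2618²·(1 − 474/2618)·51020/474 = 6.0416635 × 10^8.
Public: 5541²·(1 − 1354/5541)·82410/1354 = 1.4120574 × 10^9.
Private: 14838²·(1 − 2967/14838)·408100/2967 = 2.4227674 × 10^10.
Sum = 2.6243898 × 10^10.
SE = √(2.6243898 × 10^10) = 162000.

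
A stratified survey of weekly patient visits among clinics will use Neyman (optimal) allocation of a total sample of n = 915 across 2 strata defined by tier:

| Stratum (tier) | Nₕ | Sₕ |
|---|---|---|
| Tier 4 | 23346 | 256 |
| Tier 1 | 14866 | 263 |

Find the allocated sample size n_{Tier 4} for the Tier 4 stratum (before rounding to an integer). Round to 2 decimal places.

Neyman allocation: nₕ = n·NₕSₕ / Σⱼ NⱼSⱼ.
Σ NⱼSⱼ = 23346·256 + 14866·263 = 9.886334 × 10^6.
n_{Tier 4} = 915·23346·256 / (9.886334 × 10^6) = 553.14.

553.14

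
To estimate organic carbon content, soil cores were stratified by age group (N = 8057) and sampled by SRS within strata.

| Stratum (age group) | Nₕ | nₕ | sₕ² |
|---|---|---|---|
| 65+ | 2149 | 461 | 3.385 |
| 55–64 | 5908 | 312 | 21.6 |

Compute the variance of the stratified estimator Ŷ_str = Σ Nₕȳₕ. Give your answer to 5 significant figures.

2.3155 × 10^6

Var(Ŷ_str) = Σₕ Nₕ²(1 − fₕ)sₕ²/nₕ.
65+: 2149²·(1 − 461/2149)·3.385/461 = 26635.853.
55–64: 5908²·(1 − 312/5908)·21.6/312 = 2.2888501 × 10^6.
Sum = 2.315486 × 10^6.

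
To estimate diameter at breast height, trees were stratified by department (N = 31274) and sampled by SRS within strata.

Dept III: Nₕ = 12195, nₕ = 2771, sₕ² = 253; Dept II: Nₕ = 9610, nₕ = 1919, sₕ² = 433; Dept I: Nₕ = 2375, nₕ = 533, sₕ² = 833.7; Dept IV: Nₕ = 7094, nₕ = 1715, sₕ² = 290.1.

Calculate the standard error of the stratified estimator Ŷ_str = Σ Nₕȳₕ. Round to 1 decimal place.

Var(Ŷ_str) = Σₕ Nₕ²(1 − fₕ)sₕ²/nₕ.
Dept III: 12195²·(1 − 2771/12195)·253/2771 = 1.0493034 × 10^7.
Dept II: 9610²·(1 − 1919/9610)·433/1919 = 1.6677046 × 10^7.
Dept I: 2375²·(1 − 533/2375)·833.7/533 = 6.8428313 × 10^6.
Dept IV: 7094²·(1 − 1715/7094)·290.1/1715 = 6.454704 × 10^6.
Sum = 4.0467615 × 10^7.
SE = √(4.0467615 × 10^7) = 6361.4.

6361.4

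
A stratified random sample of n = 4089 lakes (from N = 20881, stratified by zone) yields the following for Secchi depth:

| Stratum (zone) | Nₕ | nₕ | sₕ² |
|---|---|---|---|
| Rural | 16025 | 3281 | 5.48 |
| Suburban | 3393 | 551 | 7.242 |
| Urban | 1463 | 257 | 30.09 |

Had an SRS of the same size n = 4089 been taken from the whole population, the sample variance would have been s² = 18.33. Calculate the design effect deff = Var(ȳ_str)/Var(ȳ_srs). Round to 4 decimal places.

Var(ȳ_str) = Σ Wₕ²(1−fₕ)sₕ²/nₕ with Wₕ = Nₕ/20881:
  Rural: (16025/20881)²·(1−3281/16025)·5.48/3281 = 7.8230398 × 10^-4
  Suburban: (3393/20881)²·(1−551/3393)·7.242/551 = 2.9067807 × 10^-4
  Urban: (1463/20881)²·(1−257/1463)·30.09/257 = 4.7378151 × 10^-4
  → Var(ȳ_str) = 0.0015467636.
Var(ȳ_srs) = (1 − 4089/20881)·18.33/4089 = 0.0036049271.
deff = 0.0015467636 / 0.0036049271 = 0.4291.

0.4291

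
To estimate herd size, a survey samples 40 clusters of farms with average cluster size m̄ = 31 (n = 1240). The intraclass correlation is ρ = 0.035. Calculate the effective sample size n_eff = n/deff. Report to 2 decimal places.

604.88

deff = 1 + (31 − 1)·0.035 = 1 + 1.05 = 2.05.
n_eff = 1240 / 2.05 = 604.88.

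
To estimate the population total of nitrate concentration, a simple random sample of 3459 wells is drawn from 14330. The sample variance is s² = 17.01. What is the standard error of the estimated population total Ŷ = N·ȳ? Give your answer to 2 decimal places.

875.26

Var(Ŷ) = N²·Var(ȳ) = N²·(1 − n/N)·s²/n.
f = 3459/14330 = 0.24138172; Var(ȳ) = 0.75861828·17.01/3459 = 0.003730586.
Var(Ŷ) = 14330² · 0.003730586 = 766071.73.
SE(Ŷ) = √(766071.73) = 875.26.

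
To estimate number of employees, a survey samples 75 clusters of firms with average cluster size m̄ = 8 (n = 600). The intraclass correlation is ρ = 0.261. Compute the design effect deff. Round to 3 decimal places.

2.827

deff = 1 + (8 − 1)·0.261 = 1 + 1.827 = 2.827.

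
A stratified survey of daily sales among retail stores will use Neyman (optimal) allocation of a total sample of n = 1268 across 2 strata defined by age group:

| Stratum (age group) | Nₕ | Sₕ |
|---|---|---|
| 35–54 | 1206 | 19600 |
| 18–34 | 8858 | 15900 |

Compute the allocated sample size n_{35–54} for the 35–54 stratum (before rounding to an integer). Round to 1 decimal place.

Neyman allocation: nₕ = n·NₕSₕ / Σⱼ NⱼSⱼ.
Σ NⱼSⱼ = 1206·19600 + 8858·15900 = 1.644798 × 10^8.
n_{35–54} = 1268·1206·19600 / (1.644798 × 10^8) = 182.2.

182.2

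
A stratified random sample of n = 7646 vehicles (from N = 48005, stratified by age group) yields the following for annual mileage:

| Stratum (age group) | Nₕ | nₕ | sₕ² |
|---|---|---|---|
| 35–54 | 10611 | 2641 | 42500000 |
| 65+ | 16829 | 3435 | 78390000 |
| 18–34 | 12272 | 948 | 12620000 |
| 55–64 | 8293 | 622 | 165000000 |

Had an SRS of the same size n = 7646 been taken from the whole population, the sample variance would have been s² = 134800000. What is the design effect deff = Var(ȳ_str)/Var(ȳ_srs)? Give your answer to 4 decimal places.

0.7387

Var(ȳ_str) = Σ Wₕ²(1−fₕ)sₕ²/nₕ with Wₕ = Nₕ/48005:
  35–54: (10611/48005)²·(1−2641/10611)·42500000/2641 = 590.55754
  65+: (16829/48005)²·(1−3435/16829)·78390000/3435 = 2232.1819
  18–34: (12272/48005)²·(1−948/12272)·12620000/948 = 802.77396
  55–64: (8293/48005)²·(1−622/8293)·165000000/622 = 7322.9195
  → Var(ȳ_str) = 10948.433.
Var(ȳ_srs) = (1 − 7646/48005)·134800000/7646 = 14822.093.
deff = 10948.433 / 14822.093 = 0.7387.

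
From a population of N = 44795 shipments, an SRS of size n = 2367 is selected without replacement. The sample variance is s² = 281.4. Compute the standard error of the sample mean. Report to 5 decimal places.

Under SRS without replacement, Var(ȳ) = (1 − f)·s²/n with f = n/N = 2367/44795 = 0.05284072.
Var(ȳ) = (1 − 0.05284072)·281.4/2367 = 0.94715928·0.11888466 = 0.11260271.
SE(ȳ) = √(0.11260271) = 0.33556.

0.33556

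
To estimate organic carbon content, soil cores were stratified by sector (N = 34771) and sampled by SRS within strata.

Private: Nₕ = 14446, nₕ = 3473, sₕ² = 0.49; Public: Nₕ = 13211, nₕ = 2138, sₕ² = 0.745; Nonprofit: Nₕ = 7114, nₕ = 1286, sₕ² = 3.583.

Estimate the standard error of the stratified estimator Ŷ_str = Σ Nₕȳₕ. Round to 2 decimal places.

434.57

Var(Ŷ_str) = Σₕ Nₕ²(1 − fₕ)sₕ²/nₕ.
Private: 14446²·(1 − 3473/14446)·0.49/3473 = 22364.762.
Public: 13211²·(1 − 2138/13211)·0.745/2138 = 50974.1.
Nonprofit: 7114²·(1 − 1286/7114)·3.583/1286 = 115515.23.
Sum = 188854.09.
SE = √(188854.09) = 434.57.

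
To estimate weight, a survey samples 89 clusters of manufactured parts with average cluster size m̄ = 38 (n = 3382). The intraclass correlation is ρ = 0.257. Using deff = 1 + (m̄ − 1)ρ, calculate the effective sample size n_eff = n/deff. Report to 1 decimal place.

321.8

deff = 1 + (38 − 1)·0.257 = 1 + 9.509 = 10.509.
n_eff = 3382 / 10.509 = 321.8.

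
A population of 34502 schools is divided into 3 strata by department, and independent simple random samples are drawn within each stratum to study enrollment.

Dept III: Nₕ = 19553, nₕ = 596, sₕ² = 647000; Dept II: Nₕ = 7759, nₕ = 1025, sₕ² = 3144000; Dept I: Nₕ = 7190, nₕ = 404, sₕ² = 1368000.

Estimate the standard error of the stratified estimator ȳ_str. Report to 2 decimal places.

Var(ȳ_str) = Σₕ Wₕ²(1 − fₕ)sₕ²/nₕ with Wₕ = Nₕ/N, N = 34502.
Dept III: Wₕ = 0.56672077; term = 0.56672077²·(1 − 0.03048126)·647000/596 = 338.02786.
Dept II: Wₕ = 0.22488551; term = 0.22488551²·(1 − 0.13210465)·3144000/1025 = 134.63222.
Dept I: Wₕ = 0.20839372; term = 0.20839372²·(1 − 0.05618915)·1368000/404 = 138.79024.
Sum = 611.45032.
SE = √(611.45032) = 24.73.

24.73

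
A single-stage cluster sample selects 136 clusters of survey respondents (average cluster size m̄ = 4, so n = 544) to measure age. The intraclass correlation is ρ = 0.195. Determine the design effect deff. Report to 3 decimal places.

1.585

deff = 1 + (4 − 1)·0.195 = 1 + 0.585 = 1.585.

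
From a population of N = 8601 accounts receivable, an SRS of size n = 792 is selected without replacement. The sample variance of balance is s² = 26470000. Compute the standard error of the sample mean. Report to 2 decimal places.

174.20

Under SRS without replacement, Var(ȳ) = (1 − f)·s²/n with f = n/N = 792/8601 = 0.09208232.
Var(ȳ) = (1 − 0.09208232)·26470000/792 = 0.90791768·33421.717 = 30344.168.
SE(ȳ) = √(30344.168) = 174.20.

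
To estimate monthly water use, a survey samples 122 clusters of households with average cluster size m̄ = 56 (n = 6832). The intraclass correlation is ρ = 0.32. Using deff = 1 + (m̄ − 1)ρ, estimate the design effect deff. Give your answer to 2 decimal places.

deff = 1 + (56 − 1)·0.32 = 1 + 17.6 = 18.6.

18.60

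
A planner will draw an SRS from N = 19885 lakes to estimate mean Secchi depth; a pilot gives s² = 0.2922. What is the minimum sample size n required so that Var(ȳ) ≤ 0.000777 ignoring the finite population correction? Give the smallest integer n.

Without fpc, n₀ = s²/D = 0.2922/0.000777 = 376.0618.
Rounding up, n = 377.

377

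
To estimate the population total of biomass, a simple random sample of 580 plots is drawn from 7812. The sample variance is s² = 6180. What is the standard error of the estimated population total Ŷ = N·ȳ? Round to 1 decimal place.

24535.3

Var(Ŷ) = N²·Var(ȳ) = N²·(1 − n/N)·s²/n.
f = 580/7812 = 0.07424475; Var(ȳ) = 0.92575525·6180/580 = 9.8640818.
Var(Ŷ) = 7812² · 9.8640818 = 6.0197871 × 10^8.
SE(Ŷ) = √(6.0197871 × 10^8) = 24535.3.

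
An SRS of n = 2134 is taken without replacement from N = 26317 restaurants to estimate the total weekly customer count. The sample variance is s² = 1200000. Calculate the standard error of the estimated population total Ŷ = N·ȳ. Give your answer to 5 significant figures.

Var(Ŷ) = N²·Var(ȳ) = N²·(1 − n/N)·s²/n.
f = 2134/26317 = 0.08108827; Var(ȳ) = 0.91891173·1200000/2134 = 516.72637.
Var(Ŷ) = 26317² · 516.72637 = 3.5787667 × 10^11.
SE(Ŷ) = √(3.5787667 × 10^11) = 598230.

598230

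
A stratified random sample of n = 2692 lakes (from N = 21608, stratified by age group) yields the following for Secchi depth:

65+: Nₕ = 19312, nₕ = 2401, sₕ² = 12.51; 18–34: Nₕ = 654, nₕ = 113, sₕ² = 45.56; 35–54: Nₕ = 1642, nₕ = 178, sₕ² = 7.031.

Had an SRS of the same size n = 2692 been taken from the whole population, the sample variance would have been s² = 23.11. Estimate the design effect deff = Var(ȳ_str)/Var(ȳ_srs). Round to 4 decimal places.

0.5527

Var(ȳ_str) = Σ Wₕ²(1−fₕ)sₕ²/nₕ with Wₕ = Nₕ/21608:
  65+: (19312/21608)²·(1−2401/19312)·12.51/2401 = 0.0036444546
  18–34: (654/21608)²·(1−113/654)·45.56/113 = 3.0552809 × 10^-4
  35–54: (1642/21608)²·(1−178/1642)·7.031/178 = 2.033678 × 10^-4
  → Var(ȳ_str) = 0.0041533505.
Var(ȳ_srs) = (1 − 2692/21608)·23.11/2692 = 0.0075151841.
deff = 0.0041533505 / 0.0075151841 = 0.5527.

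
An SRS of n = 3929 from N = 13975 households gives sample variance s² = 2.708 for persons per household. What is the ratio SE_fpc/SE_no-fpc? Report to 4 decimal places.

f = n/N = 3929/13975 = 0.28114490.
SE_no-fpc = √(s²/n) = 0.026253265; SE_fpc = √((1−f)s²/n) = 0.022258915.
Ratio = √(1−f) = 0.84785323.

0.8479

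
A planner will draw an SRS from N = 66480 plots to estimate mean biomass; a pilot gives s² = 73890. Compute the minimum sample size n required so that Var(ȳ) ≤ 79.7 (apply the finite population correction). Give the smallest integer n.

Without fpc, n₀ = s²/D = 73890/79.7 = 927.1016.
With fpc, (1 − n/N)·s²/n ≤ D requires n ≥ n₀/(1 + n₀/N) = 927.1016/(1 + 927.1016/66480) = 914.3505.
Rounding up, n = 915.

915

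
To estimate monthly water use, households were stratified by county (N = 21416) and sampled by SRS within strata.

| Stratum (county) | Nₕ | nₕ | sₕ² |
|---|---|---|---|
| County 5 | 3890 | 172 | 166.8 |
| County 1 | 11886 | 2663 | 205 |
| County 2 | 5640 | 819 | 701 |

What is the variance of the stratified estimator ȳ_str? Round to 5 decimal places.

Var(ȳ_str) = Σₕ Wₕ²(1 − fₕ)sₕ²/nₕ with Wₕ = Nₕ/N, N = 21416.
County 5: Wₕ = 0.18163990; term = 0.18163990²·(1 − 0.04421594)·166.8/172 = 0.030580872.
County 1: Wₕ = 0.55500560; term = 0.55500560²·(1 − 0.22404510)·205/2663 = 0.018399834.
County 2: Wₕ = 0.26335450; term = 0.26335450²·(1 − 0.14521277)·701/819 = 0.050742707.
Sum = 0.099723413.

0.09972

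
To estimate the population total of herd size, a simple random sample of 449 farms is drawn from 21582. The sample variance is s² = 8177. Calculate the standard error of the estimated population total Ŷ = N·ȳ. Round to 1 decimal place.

91138.2

Var(Ŷ) = N²·Var(ȳ) = N²·(1 − n/N)·s²/n.
f = 449/21582 = 0.02080437; Var(ȳ) = 0.97919563·8177/449 = 17.832701.
Var(Ŷ) = 21582² · 17.832701 = 8.306164 × 10^9.
SE(Ŷ) = √(8.306164 × 10^9) = 91138.2.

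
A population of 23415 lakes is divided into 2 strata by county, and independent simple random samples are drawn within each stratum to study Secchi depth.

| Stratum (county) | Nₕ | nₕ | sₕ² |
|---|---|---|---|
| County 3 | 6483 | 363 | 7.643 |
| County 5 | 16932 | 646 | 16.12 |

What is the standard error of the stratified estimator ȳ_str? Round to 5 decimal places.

0.11864

Var(ȳ_str) = Σₕ Wₕ²(1 − fₕ)sₕ²/nₕ with Wₕ = Nₕ/N, N = 23415.
County 3: Wₕ = 0.27687380; term = 0.27687380²·(1 − 0.05599260)·7.643/363 = 0.0015236891.
County 5: Wₕ = 0.72312620; term = 0.72312620²·(1 − 0.03815261)·16.12/646 = 0.012550669.
Sum = 0.014074358.
SE = √(0.014074358) = 0.11864.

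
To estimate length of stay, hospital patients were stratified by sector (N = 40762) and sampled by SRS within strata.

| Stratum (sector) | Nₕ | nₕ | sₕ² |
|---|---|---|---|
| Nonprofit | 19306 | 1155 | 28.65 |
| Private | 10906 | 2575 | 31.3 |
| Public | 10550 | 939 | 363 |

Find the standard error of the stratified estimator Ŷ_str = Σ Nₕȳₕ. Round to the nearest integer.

Var(Ŷ_str) = Σₕ Nₕ²(1 − fₕ)sₕ²/nₕ.
Nonprofit: 19306²·(1 − 1155/19306)·28.65/1155 = 8.6923159 × 10^6.
Private: 10906²·(1 − 2575/10906)·31.3/2575 = 1.1044085 × 10^6.
Public: 10550²·(1 − 939/10550)·363/939 = 3.9197834 × 10^7.
Sum = 4.8994558 × 10^7.
SE = √(4.8994558 × 10^7) = 7000.

7000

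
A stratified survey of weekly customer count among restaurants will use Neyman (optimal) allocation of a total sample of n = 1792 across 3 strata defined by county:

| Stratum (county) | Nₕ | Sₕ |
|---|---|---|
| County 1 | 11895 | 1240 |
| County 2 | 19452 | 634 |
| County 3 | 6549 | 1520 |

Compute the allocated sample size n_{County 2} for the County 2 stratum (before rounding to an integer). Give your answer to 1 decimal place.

Neyman allocation: nₕ = n·NₕSₕ / Σⱼ NⱼSⱼ.
Σ NⱼSⱼ = 11895·1240 + 19452·634 + 6549·1520 = 3.7036848 × 10^7.
n_{County 2} = 1792·19452·634 / (3.7036848 × 10^7) = 596.7.

596.7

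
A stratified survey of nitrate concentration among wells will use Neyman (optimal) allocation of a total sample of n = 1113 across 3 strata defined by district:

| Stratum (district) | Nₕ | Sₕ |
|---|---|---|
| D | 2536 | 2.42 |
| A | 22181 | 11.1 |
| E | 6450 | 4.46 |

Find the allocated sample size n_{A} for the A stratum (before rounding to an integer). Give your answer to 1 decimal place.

974.8

Neyman allocation: nₕ = n·NₕSₕ / Σⱼ NⱼSⱼ.
Σ NⱼSⱼ = 2536·2.42 + 22181·11.1 + 6450·4.46 = 281113.22.
n_{A} = 1113·22181·11.1 / 281113.22 = 974.8.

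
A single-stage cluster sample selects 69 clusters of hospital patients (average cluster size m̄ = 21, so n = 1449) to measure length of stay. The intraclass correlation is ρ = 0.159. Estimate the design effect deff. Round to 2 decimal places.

deff = 1 + (21 − 1)·0.159 = 1 + 3.18 = 4.18.

4.18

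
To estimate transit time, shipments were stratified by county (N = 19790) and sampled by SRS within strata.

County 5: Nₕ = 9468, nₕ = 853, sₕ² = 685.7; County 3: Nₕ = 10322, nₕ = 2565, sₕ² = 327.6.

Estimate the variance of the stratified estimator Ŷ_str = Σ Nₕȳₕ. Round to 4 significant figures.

Var(Ŷ_str) = Σₕ Nₕ²(1 − fₕ)sₕ²/nₕ.
County 5: 9468²·(1 − 853/9468)·685.7/853 = 6.5569013 × 10^7.
County 3: 10322²·(1 − 2565/10322)·327.6/2565 = 1.0226197 × 10^7.
Sum = 7.579521 × 10^7.

7.580 × 10^7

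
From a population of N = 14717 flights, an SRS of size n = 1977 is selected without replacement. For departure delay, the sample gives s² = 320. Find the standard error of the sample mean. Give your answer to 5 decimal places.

0.37432

Under SRS without replacement, Var(ȳ) = (1 − f)·s²/n with f = n/N = 1977/14717 = 0.13433444.
Var(ȳ) = (1 − 0.13433444)·320/1977 = 0.86566556·0.16186141 = 0.14011784.
SE(ȳ) = √(0.14011784) = 0.37432.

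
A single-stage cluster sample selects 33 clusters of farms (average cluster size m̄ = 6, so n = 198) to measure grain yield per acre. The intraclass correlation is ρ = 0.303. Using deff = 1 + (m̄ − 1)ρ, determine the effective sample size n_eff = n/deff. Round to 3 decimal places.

78.728

deff = 1 + (6 − 1)·0.303 = 1 + 1.515 = 2.515.
n_eff = 198 / 2.515 = 78.728.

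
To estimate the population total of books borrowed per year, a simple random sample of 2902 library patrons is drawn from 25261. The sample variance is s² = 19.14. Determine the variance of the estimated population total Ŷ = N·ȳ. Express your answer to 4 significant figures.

Var(Ŷ) = N²·Var(ȳ) = N²·(1 − n/N)·s²/n.
f = 2902/25261 = 0.11488065; Var(ȳ) = 0.88511935·19.14/2902 = 0.0058377617.
Var(Ŷ) = 25261² · 0.0058377617 = 3.7251815 × 10^6.

3.725 × 10^6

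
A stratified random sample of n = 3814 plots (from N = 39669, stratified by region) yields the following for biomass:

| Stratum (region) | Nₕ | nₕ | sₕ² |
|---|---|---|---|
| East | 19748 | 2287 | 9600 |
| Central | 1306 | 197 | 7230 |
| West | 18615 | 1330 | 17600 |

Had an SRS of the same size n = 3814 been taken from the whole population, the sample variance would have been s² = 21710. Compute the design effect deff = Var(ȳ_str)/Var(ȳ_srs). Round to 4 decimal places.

0.7113

Var(ȳ_str) = Σ Wₕ²(1−fₕ)sₕ²/nₕ with Wₕ = Nₕ/39669:
  East: (19748/39669)²·(1−2287/19748)·9600/2287 = 0.91980294
  Central: (1306/39669)²·(1−197/1306)·7230/197 = 0.033778806
  West: (18615/39669)²·(1−1330/18615)·17600/1330 = 2.7057704
  → Var(ȳ_str) = 3.6593521.
Var(ȳ_srs) = (1 − 3814/39669)·21710/3814 = 5.1449079.
deff = 3.6593521 / 5.1449079 = 0.7113.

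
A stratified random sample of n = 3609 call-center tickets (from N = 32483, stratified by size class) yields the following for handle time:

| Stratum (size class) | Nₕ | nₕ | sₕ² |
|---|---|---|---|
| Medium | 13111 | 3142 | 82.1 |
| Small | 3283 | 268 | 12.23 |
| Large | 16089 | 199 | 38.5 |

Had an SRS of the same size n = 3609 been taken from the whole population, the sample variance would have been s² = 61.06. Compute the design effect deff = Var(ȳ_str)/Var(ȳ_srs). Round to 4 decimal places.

3.3606

Var(ȳ_str) = Σ Wₕ²(1−fₕ)sₕ²/nₕ with Wₕ = Nₕ/32483:
  Medium: (13111/32483)²·(1−3142/13111)·82.1/3142 = 0.0032367721
  Small: (3283/32483)²·(1−268/3283)·12.23/268 = 4.2809248 × 10^-4
  Large: (16089/32483)²·(1−199/16089)·38.5/199 = 0.046875762
  → Var(ȳ_str) = 0.050540627.
Var(ȳ_srs) = (1 − 3609/32483)·61.06/3609 = 0.015039062.
deff = 0.050540627 / 0.015039062 = 3.3606.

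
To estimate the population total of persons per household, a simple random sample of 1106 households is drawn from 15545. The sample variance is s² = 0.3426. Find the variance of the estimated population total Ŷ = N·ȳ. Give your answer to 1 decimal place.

Var(Ŷ) = N²·Var(ȳ) = N²·(1 − n/N)·s²/n.
f = 1106/15545 = 0.07114828; Var(ȳ) = 0.92885172·0.3426/1106 = 2.8772568 × 10^-4.
Var(Ŷ) = 15545² · (2.8772568 × 10^-4) = 69528.055.

69528.1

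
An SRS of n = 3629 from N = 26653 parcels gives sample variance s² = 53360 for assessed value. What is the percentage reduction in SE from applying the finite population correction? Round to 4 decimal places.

f = n/N = 3629/26653 = 0.13615728.
SE_no-fpc = √(s²/n) = 3.8345502; SE_fpc = √((1−f)s²/n) = 3.5639513.
Ratio = √(1−f) = 0.92943140. Reduction = 100·(1 − 0.92943140) = 7.0569%.

7.0569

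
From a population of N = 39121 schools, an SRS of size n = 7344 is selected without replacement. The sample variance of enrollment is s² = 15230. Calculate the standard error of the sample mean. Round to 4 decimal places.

1.2979

Under SRS without replacement, Var(ȳ) = (1 − f)·s²/n with f = n/N = 7344/39121 = 0.18772526.
Var(ȳ) = (1 − 0.18772526)·15230/7344 = 0.81227474·2.0738017 = 1.6844968.
SE(ȳ) = √(1.6844968) = 1.2979.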